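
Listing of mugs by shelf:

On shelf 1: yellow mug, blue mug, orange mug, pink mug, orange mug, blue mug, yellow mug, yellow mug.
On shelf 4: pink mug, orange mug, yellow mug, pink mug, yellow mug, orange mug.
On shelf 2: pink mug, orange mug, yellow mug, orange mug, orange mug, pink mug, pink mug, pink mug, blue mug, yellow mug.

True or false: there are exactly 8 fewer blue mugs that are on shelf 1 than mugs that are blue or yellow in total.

blue mugs on shelf 1: 2.
mugs that are blue or yellow: 10.
The claim requires 10 − 2 (= 8) to equal 8, which holds.

True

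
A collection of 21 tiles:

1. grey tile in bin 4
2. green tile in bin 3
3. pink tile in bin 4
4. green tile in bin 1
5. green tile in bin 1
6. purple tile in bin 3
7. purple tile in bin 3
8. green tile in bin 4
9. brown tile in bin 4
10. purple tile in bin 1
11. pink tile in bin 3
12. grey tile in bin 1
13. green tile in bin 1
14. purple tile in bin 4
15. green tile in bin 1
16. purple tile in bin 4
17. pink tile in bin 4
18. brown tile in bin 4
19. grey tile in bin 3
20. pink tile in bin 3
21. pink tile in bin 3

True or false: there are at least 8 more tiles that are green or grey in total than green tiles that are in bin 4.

There are 9 tiles that are green or grey.
There is 1 green tile in bin 4.
The claim requires 9 − 1 = 8 ≥ 8, which holds.

True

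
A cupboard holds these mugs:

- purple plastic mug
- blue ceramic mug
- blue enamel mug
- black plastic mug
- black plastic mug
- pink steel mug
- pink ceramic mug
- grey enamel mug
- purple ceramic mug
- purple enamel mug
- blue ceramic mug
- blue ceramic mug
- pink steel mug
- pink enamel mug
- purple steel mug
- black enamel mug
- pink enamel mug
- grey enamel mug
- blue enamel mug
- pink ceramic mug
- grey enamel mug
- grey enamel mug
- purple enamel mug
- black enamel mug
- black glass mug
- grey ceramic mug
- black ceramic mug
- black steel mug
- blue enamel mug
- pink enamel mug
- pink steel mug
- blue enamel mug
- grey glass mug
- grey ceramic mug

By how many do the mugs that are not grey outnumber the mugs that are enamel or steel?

7

mugs that are not grey: 27.
mugs that are enamel or steel: 20.
27 − 20 = 7.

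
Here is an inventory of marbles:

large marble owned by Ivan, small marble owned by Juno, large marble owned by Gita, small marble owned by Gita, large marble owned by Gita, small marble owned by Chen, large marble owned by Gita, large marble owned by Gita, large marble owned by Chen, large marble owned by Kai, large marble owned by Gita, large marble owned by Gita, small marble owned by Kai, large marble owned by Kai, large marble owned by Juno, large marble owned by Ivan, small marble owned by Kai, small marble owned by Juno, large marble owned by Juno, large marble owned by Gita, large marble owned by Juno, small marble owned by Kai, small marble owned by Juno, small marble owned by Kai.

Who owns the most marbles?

Counts by owner: Gita→8, Kai→6, Juno→6, Chen→2, Ivan→2.
The maximum is 8, held uniquely by Gita.

Gita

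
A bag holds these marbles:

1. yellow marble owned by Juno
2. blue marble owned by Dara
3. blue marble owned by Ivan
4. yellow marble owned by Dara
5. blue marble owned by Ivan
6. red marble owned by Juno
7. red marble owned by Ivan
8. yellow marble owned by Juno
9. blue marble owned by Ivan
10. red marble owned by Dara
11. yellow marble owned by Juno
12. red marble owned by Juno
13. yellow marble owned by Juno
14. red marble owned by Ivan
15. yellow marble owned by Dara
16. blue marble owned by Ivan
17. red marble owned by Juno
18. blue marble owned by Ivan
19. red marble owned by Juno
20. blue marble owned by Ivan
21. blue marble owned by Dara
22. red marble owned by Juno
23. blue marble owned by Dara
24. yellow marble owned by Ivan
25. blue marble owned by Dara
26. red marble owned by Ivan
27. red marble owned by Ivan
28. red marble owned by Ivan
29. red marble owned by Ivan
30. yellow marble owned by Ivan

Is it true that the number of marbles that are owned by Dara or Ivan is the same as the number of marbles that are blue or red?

Count of marbles owned by Dara or Ivan: 21.
There are 22 marbles that are blue or red.
The claim requires 21 = 22, which does not hold.

False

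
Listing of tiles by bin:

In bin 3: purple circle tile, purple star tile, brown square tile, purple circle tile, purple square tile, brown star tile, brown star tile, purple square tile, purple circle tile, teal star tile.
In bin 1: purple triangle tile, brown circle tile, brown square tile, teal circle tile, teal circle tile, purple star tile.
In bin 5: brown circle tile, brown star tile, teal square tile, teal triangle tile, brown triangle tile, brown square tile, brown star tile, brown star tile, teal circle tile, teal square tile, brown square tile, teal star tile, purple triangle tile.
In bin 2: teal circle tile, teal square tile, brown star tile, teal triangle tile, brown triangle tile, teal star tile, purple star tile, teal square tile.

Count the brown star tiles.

6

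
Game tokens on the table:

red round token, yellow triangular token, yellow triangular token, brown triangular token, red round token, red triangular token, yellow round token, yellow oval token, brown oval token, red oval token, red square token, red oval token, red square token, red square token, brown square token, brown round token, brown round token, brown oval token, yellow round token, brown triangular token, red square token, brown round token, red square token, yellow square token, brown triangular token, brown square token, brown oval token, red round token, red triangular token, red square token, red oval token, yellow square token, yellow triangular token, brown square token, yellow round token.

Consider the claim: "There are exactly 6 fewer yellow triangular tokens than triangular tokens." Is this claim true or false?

|yellow triangular tokens| = 3.
|triangular tokens| = 8.
The claim requires 8 − 3 (= 5) to equal 6, which does not hold.

False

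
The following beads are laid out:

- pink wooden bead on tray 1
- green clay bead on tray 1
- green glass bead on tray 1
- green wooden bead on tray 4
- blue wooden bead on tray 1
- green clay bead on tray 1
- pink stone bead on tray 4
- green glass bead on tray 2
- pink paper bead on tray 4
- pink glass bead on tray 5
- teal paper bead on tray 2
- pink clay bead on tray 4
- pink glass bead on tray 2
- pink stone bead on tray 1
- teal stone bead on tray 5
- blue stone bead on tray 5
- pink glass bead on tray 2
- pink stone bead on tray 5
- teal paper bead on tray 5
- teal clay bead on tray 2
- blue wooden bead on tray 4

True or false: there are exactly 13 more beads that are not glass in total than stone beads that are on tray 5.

|beads that are not glass| = 16.
|stone beads on tray 5| = 3.
The claim requires 16 − 3 (= 13) to equal 13, which holds.

True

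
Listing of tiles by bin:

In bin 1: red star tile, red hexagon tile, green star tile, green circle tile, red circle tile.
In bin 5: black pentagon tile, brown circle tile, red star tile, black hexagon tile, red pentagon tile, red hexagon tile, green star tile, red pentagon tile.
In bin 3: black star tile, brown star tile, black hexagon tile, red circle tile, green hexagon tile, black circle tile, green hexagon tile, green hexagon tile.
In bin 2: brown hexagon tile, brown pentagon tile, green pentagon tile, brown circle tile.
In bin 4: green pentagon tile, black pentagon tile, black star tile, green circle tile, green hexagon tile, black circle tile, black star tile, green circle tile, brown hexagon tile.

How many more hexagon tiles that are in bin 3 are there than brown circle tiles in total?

hexagon tiles in bin 3: 4.
brown circle tiles: 2.
4 − 2 = 2.

2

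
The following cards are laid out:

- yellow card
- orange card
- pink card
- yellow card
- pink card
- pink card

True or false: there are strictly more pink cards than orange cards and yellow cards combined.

pink cards: 3.
orange cards: 1; yellow cards: 2; combined: 1 + 2 = 3.
The claim requires 3 > 3, which does not hold.

False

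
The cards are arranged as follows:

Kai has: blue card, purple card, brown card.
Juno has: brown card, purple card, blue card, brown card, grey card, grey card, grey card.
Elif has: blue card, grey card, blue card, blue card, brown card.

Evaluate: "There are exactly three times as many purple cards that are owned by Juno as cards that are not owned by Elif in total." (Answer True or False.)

Count of purple cards owned by Juno: 1.
Count of cards that are not owned by Elif: 10.
The claim requires 1 = 3 × 10 = 30, which does not hold.

False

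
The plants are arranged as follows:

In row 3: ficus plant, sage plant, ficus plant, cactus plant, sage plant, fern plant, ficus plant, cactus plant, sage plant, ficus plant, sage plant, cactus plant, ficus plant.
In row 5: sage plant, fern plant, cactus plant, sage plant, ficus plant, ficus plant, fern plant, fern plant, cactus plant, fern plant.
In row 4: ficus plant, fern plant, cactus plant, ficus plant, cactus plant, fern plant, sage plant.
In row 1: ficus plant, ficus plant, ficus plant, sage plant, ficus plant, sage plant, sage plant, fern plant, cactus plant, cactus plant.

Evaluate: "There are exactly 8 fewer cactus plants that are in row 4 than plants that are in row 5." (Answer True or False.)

True

There are 2 cactus plants in row 4.
There are 10 plants in row 5.
The claim requires 10 − 2 (= 8) to equal 8, which holds.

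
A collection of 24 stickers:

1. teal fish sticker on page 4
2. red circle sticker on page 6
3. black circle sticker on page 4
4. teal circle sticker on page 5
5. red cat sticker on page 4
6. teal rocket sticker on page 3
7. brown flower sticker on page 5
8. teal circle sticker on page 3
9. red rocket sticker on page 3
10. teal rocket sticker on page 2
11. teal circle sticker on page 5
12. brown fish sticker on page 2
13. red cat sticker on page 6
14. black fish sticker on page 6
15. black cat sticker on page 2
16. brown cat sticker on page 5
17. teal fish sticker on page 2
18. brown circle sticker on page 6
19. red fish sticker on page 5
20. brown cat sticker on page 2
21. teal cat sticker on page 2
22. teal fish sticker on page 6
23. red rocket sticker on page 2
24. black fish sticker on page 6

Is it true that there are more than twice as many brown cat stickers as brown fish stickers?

There are 2 brown cat stickers.
There is 1 brown fish sticker.
The claim requires 2 > 2 × 1 = 2, which does not hold.

False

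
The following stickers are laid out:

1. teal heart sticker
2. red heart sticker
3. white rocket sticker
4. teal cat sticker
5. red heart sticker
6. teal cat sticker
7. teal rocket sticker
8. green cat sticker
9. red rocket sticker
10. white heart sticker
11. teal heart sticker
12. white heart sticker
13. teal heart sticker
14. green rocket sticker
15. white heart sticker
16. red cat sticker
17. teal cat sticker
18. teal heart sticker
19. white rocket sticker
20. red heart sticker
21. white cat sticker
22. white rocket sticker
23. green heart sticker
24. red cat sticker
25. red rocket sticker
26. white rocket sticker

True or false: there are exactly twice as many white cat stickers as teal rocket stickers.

False

white cat stickers: 1.
teal rocket stickers: 1.
The claim requires 1 = 2 × 1 = 2, which does not hold.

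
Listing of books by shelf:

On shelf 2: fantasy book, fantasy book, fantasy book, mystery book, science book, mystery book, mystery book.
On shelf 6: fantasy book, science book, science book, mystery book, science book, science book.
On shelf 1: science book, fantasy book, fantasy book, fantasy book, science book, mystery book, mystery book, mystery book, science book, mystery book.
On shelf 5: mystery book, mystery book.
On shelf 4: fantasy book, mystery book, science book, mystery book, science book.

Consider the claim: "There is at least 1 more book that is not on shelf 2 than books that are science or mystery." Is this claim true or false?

There are 23 books that are not on shelf 2.
There are 22 books that are science or mystery.
The claim requires 23 − 22 = 1 ≥ 1, which holds.

True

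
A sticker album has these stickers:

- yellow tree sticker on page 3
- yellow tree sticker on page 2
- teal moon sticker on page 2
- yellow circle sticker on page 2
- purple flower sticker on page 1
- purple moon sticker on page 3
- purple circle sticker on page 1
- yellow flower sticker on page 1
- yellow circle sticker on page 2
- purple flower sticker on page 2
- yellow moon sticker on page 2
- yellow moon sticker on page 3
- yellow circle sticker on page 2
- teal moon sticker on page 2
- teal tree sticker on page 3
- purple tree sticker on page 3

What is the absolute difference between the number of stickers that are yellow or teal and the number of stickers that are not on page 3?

stickers that are yellow or teal: 11. stickers that are not on page 3: 11.
|11 − 11| = 11 − 11 = 0.

0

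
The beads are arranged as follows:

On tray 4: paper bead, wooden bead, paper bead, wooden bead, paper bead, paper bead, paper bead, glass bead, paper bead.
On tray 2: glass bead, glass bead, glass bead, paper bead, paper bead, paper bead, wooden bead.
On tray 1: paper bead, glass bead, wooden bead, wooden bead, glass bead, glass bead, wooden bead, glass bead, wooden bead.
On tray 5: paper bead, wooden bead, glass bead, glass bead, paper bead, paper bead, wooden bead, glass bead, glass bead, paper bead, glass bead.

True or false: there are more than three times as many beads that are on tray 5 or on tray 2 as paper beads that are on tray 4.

|beads on tray 5 or on tray 2| = 18.
|paper beads on tray 4| = 6.
The claim requires 18 > 3 × 6 = 18, which does not hold.

False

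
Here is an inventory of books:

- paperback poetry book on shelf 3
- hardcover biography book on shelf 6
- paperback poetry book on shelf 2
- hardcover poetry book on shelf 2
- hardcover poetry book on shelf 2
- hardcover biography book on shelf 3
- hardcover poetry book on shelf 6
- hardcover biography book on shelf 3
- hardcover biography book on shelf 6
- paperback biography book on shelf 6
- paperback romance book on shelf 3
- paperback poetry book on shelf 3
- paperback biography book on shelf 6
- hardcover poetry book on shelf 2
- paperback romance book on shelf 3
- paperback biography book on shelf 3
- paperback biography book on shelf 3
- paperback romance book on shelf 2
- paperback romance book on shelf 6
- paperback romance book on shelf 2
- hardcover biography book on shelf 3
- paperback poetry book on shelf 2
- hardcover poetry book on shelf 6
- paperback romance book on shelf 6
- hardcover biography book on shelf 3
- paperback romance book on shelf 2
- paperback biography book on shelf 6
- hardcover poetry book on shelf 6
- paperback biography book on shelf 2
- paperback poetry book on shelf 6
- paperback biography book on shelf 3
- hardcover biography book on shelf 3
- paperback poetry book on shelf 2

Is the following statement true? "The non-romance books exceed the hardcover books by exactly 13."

True

There are 26 non-romance books.
There are 13 hardcover books.
The claim requires 26 − 13 (= 13) to equal 13, which holds.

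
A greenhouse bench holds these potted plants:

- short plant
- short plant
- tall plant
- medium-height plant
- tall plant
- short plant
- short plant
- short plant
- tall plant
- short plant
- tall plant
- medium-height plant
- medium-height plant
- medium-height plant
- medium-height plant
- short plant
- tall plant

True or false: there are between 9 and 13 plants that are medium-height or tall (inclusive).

There are 10 plants that are medium-height or tall.
The claim requires 9 ≤ 10 ≤ 13, which holds.

True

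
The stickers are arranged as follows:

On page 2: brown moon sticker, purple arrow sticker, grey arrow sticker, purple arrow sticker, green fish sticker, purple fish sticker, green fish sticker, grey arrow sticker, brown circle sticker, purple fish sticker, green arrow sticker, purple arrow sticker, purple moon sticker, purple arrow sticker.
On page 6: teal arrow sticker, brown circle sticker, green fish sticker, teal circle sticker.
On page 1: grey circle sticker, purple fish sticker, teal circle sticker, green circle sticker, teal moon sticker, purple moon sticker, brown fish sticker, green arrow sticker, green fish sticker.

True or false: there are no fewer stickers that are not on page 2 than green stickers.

There are 13 stickers that are not on page 2.
There are 7 green stickers.
The claim requires 13 ≥ 7, which holds.

True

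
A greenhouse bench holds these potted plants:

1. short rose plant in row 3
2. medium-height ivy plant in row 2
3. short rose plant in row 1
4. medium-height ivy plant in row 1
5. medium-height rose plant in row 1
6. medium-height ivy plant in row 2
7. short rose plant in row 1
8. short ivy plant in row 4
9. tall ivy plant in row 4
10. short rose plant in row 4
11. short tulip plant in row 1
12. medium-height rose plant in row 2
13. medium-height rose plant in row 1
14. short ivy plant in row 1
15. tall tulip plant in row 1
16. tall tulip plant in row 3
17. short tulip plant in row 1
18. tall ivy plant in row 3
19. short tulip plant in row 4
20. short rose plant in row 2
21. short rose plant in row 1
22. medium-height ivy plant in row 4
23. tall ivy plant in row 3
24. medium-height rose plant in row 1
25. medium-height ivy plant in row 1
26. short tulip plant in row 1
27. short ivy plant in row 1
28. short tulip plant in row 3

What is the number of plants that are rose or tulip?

rose: 10; tulip: 7; together 10 + 7 = 17.

17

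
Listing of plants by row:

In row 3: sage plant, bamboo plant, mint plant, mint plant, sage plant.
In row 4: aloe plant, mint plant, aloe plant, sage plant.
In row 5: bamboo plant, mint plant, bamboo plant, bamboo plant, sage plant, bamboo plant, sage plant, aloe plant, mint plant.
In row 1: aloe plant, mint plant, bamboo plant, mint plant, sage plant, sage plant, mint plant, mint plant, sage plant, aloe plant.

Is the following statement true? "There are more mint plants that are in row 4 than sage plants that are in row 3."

mint plants in row 4: 1.
sage plants in row 3: 2.
The claim requires 1 > 2, which does not hold.

False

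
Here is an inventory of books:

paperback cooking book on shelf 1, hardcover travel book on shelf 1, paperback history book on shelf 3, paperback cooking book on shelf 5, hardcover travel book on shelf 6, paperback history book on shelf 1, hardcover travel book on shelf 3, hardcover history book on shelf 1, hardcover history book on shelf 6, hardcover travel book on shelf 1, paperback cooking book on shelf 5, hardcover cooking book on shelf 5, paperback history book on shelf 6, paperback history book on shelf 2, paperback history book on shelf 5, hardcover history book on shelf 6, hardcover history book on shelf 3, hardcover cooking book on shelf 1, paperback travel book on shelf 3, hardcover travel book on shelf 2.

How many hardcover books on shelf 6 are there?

3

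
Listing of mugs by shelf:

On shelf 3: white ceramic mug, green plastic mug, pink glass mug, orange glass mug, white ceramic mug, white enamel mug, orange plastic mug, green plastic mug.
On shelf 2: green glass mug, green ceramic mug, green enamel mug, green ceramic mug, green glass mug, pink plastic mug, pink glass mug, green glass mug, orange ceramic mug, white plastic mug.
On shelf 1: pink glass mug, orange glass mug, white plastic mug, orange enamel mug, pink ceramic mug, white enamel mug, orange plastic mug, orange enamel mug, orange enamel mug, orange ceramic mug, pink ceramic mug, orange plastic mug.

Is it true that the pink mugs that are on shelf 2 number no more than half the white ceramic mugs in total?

pink mugs on shelf 2: 2.
white ceramic mugs: 2.
The claim requires 2 × 2 = 4 ≤ 2, which does not hold.

False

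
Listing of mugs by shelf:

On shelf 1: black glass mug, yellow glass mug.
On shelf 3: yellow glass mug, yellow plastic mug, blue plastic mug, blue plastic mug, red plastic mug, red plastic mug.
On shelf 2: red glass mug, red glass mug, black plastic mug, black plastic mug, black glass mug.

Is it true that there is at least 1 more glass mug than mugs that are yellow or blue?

|glass mugs| = 6.
|mugs that are yellow or blue| = 5.
The claim requires 6 − 5 = 1 ≥ 1, which holds.

True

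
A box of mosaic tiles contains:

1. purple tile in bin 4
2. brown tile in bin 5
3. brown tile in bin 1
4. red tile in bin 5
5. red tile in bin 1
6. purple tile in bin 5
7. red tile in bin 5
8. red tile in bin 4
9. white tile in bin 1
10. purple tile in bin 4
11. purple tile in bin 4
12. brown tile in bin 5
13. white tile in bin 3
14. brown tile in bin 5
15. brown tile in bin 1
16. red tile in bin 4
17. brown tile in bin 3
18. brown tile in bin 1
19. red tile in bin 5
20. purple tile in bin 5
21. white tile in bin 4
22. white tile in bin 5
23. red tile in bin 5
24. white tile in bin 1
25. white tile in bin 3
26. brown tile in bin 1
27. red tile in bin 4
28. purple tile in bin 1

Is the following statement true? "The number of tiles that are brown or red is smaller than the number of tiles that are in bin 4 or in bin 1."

tiles that are brown or red: 16.
tiles in bin 4 or in bin 1: 15.
The claim requires 16 < 15, which does not hold.

False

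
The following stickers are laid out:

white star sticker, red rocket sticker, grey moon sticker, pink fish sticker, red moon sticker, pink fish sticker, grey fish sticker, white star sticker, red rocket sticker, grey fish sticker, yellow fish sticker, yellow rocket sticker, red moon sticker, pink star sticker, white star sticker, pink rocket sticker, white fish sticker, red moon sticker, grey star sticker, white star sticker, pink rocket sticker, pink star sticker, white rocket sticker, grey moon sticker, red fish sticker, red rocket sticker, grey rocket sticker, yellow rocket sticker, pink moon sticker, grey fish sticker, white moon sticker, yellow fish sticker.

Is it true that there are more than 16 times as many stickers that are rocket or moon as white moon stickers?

False

|stickers that are rocket or moon| = 16.
|white moon stickers| = 1.
The claim requires 16 > 16 × 1 = 16, which does not hold.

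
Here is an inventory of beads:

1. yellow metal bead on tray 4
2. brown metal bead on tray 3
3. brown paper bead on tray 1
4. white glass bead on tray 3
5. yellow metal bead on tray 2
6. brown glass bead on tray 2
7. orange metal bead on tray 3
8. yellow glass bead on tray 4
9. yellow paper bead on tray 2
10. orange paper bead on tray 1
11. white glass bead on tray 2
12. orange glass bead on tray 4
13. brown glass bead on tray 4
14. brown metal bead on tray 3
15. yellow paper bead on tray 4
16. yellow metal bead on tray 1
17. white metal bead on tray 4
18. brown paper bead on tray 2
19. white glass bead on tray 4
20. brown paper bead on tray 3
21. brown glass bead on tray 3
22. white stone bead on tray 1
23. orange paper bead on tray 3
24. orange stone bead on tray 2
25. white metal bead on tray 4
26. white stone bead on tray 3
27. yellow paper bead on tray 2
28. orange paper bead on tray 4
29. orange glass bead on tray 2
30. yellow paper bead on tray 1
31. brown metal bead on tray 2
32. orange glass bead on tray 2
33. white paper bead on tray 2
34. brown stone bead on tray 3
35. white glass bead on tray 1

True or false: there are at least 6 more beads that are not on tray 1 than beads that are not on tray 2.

False

There are 29 beads that are not on tray 1.
There are 24 beads that are not on tray 2.
The claim requires 29 − 24 = 5 ≥ 6, which does not hold.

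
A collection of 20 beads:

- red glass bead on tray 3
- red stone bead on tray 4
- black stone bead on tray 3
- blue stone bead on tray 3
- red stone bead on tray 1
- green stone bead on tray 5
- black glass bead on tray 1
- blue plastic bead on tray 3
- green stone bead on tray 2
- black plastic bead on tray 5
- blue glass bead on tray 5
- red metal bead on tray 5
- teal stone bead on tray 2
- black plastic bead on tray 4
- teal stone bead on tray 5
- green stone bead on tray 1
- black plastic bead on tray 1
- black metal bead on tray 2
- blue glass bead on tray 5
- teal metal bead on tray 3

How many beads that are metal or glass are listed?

7

glass: 4; metal: 3; together 4 + 3 = 7.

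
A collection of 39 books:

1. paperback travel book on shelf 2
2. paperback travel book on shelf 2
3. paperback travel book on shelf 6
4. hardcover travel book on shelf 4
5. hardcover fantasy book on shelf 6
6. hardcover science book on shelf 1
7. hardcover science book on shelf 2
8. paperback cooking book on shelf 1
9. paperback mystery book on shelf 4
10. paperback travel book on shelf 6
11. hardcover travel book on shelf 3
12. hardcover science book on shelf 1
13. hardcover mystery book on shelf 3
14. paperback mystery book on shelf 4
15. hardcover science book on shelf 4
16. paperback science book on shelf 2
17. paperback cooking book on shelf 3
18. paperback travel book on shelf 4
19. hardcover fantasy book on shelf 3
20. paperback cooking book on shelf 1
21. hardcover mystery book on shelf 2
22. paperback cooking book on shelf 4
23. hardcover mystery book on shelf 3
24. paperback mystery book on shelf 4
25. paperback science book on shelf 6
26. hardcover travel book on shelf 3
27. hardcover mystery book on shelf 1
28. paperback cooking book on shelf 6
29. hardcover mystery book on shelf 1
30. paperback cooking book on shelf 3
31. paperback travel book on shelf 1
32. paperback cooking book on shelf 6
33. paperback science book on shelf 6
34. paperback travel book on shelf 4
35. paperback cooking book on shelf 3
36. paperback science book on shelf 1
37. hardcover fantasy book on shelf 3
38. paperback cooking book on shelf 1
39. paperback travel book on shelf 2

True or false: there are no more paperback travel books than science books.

paperback travel books: 8.
science books: 8.
The claim requires 8 ≤ 8, which holds.

True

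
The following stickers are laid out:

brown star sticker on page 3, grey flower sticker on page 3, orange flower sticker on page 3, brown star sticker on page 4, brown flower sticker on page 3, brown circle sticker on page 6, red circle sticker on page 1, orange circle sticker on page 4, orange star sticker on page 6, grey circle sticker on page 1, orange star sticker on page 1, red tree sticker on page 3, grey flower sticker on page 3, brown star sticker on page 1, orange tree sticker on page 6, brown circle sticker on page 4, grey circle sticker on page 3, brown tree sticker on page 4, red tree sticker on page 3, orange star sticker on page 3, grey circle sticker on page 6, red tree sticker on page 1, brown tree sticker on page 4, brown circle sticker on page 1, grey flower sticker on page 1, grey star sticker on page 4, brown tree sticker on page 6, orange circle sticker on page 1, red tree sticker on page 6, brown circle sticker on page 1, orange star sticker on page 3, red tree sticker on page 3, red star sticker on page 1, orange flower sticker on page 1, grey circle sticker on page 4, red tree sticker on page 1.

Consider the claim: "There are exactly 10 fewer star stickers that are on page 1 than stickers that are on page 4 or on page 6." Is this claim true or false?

True

|star stickers on page 1| = 3.
|stickers on page 4 or on page 6| = 13.
The claim requires 13 − 3 (= 10) to equal 10, which holds.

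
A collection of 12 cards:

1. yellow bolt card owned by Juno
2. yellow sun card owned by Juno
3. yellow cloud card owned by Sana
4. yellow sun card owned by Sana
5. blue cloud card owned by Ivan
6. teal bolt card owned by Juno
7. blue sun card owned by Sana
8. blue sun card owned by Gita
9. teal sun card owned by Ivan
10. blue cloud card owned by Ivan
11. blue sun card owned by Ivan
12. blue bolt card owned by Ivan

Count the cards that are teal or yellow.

6

teal: 2; yellow: 4; together 2 + 4 = 6.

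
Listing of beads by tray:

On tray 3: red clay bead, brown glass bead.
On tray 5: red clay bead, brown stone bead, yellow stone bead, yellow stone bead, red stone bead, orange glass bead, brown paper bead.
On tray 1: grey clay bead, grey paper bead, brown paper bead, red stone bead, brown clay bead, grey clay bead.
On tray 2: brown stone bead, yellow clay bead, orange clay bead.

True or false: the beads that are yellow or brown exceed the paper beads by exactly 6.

There are 9 beads that are yellow or brown.
There are 3 paper beads.
The claim requires 9 − 3 (= 6) to equal 6, which holds.

True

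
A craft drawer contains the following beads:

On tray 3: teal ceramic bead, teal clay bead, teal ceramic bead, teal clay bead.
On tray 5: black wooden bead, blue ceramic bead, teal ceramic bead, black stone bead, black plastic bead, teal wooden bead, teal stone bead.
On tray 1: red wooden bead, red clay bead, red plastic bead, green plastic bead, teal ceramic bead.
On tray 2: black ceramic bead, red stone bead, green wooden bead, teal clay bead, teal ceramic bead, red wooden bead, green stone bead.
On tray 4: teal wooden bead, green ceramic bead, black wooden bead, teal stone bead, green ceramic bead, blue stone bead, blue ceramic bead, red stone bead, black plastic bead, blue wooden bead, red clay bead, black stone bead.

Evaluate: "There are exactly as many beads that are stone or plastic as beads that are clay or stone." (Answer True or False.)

False

There are 12 beads that are stone or plastic.
There are 13 beads that are clay or stone.
The claim requires 12 = 13, which does not hold.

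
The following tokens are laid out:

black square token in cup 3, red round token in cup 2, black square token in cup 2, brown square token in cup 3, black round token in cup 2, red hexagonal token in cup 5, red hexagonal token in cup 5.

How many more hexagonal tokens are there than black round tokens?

1

hexagonal tokens: 2.
black round tokens: 1.
2 − 1 = 1.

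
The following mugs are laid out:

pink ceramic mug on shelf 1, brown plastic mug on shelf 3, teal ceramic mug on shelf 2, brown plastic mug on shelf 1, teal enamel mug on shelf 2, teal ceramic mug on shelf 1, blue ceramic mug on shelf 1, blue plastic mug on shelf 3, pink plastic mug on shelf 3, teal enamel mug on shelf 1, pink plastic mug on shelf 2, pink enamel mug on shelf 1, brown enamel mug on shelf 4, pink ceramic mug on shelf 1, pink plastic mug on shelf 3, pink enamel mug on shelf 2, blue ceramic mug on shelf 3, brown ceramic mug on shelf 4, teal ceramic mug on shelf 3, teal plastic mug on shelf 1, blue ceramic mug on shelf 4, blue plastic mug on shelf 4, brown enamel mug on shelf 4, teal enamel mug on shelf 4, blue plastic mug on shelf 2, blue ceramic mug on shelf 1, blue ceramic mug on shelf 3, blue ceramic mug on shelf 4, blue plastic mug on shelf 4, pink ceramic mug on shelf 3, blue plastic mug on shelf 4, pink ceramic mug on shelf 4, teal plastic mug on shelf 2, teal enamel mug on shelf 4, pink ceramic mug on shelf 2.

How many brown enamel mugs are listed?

2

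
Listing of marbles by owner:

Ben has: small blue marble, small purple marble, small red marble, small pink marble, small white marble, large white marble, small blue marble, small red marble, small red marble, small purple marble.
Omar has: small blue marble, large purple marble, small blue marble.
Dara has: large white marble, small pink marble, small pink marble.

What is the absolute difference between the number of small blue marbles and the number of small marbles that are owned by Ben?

small blue marbles: 4. small marbles owned by Ben: 9.
|4 − 9| = 9 − 4 = 5.

5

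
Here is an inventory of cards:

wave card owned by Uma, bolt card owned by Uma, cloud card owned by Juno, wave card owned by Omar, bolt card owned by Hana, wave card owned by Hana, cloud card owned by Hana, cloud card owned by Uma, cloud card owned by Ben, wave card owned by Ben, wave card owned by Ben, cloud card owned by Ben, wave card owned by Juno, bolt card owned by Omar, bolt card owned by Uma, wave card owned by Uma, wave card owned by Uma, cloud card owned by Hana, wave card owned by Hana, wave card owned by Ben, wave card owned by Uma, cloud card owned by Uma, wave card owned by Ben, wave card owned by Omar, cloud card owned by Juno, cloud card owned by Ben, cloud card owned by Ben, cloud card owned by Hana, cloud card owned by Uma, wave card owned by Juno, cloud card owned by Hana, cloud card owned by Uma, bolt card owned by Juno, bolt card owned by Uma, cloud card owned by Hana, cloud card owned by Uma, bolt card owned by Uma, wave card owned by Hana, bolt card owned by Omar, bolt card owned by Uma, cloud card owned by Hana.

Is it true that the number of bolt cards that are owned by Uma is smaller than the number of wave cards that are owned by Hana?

False

Count of bolt cards owned by Uma: 5.
Count of wave cards owned by Hana: 3.
The claim requires 5 < 3, which does not hold.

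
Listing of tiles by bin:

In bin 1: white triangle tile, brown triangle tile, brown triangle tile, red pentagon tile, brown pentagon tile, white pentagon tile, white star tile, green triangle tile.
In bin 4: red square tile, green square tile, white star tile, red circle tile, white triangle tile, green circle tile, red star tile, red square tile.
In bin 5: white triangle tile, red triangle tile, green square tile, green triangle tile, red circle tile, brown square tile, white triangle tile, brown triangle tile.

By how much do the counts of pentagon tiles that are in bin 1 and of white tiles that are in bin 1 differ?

0

pentagon tiles in bin 1: 3. white tiles in bin 1: 3.
|3 − 3| = 3 − 3 = 0.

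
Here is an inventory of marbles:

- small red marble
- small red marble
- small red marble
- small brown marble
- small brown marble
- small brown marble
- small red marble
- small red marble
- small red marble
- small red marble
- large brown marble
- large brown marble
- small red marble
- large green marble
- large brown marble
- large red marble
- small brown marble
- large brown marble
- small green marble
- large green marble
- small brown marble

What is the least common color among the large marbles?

red

Counts by color (restricted to large marbles): brown 4, green 2, red 1.
The minimum is 1, held uniquely by red.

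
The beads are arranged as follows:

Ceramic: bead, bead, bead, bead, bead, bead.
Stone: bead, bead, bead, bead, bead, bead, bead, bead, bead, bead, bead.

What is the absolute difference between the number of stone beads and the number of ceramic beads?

5

stone beads: 11. ceramic beads: 6.
|11 − 6| = 11 − 6 = 5.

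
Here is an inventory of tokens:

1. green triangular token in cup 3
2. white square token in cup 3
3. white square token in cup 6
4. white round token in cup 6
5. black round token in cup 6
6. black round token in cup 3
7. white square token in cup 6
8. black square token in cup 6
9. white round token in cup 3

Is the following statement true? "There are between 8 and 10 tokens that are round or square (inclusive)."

tokens that are round or square: 8.
The claim requires 8 ≤ 8 ≤ 10, which holds.

True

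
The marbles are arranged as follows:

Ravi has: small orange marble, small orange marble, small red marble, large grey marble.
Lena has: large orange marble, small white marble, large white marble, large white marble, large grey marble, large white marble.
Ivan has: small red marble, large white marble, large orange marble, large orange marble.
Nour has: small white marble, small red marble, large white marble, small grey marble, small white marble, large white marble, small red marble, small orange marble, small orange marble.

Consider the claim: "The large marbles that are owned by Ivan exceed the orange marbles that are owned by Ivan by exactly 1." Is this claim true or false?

large marbles owned by Ivan: 3.
orange marbles owned by Ivan: 2.
The claim requires 3 − 2 (= 1) to equal 1, which holds.

True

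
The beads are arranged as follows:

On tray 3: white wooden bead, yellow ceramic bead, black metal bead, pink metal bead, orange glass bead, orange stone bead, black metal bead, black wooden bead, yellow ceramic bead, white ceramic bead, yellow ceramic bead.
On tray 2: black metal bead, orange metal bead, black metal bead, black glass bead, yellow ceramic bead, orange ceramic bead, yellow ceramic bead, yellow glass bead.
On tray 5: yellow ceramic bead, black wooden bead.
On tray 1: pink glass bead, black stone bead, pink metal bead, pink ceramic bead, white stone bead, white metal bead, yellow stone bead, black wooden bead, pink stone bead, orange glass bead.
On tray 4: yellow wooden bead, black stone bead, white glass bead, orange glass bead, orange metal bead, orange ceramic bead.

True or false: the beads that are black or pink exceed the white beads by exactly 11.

There are 15 beads that are black or pink.
There are 5 white beads.
The claim requires 15 − 5 (= 10) to equal 11, which does not hold.

False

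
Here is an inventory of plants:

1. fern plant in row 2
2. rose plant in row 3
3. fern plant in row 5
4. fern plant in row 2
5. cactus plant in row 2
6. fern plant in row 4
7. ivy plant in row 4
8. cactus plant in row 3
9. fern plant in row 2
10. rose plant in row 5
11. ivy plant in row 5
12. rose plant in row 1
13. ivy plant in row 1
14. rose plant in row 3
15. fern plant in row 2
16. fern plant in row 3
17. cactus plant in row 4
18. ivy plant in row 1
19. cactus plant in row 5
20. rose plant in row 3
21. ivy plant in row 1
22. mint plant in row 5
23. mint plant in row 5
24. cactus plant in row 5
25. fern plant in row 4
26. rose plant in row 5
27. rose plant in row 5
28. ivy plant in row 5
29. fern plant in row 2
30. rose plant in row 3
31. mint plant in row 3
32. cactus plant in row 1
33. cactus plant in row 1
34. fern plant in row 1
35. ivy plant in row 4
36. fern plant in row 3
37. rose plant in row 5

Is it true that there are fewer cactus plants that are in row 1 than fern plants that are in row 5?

False

cactus plants in row 1: 2.
fern plants in row 5: 1.
The claim requires 2 < 1, which does not hold.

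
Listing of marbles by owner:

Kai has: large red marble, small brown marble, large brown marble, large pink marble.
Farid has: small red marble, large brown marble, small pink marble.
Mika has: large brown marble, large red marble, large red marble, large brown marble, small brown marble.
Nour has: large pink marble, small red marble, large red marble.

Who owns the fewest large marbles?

Farid

Counts by owner (restricted to large marbles): Mika→4, Kai→3, Nour→2, Farid→1.
The minimum is 1, held uniquely by Farid.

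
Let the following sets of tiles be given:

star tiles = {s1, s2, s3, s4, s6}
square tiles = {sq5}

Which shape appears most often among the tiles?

star

Counts by shape: star 5, square 1.
The maximum is 5, held uniquely by star.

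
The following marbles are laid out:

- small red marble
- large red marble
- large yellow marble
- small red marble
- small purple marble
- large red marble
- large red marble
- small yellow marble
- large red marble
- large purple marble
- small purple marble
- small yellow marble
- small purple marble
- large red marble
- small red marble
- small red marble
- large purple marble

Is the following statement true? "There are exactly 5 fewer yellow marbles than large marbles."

True

There are 3 yellow marbles.
There are 8 large marbles.
The claim requires 8 − 3 (= 5) to equal 5, which holds.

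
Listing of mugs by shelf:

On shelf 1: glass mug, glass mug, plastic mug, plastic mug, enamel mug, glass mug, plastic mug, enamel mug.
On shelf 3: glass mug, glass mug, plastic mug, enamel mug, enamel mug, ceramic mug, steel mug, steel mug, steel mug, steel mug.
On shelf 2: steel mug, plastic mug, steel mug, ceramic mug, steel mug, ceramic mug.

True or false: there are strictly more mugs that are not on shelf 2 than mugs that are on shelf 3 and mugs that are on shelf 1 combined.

There are 18 mugs that are not on shelf 2.
mugs on shelf 3: 10; mugs on shelf 1: 8; combined: 10 + 8 = 18.
The claim requires 18 > 18, which does not hold.

False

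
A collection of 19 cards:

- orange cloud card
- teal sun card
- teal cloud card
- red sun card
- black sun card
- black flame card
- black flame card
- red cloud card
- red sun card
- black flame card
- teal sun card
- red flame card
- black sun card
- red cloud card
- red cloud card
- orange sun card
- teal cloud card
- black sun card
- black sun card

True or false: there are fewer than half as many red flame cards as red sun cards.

|red flame cards| = 1.
|red sun cards| = 2.
The claim requires 2 × 1 = 2 < 2, which does not hold.

False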